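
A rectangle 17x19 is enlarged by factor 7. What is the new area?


Original dimensions: 17 x 19
Enlargement factor = 7
New width = 17 * 7 = 119
New height = 19 * 7 = 133
New area = 119 * 133 = 15827

15827


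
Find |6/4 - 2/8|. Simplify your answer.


Simplify: 6/4 = 3/2 and 2/8 = 1/4
Find common denominator: LCD = 4
Convert: 6/4 and 1/4
Difference = |6 - 1|/4 = 5/4
Simplified = 5/4

5/4


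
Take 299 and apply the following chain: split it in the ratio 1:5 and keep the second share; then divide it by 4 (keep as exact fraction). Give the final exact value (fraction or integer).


Start with 299.
Step 1: Split 1:5, second share = 299 * 5/6 = 1495/6
Step 2: Divide by 4: 1495/6 / 4 = 1495/24
Final result = 1495/24

1495/24


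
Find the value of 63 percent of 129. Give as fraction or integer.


Compute 63% of 129
Convert percentage: 63% = 63/100
Multiply: 129 * 63/100
= 8127/100
= 8127/100

8127/100


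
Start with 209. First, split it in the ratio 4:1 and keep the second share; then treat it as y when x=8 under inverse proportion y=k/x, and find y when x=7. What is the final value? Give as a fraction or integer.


Start with 209.
Step 1: Split 4:1, second share = 209 * 1/5 = 209/5
Step 2: Inverse prop: k = (209/5)*8; new y = k/7 = 209/5*8/7 = 1672/35
Final result = 1672/35

1672/35


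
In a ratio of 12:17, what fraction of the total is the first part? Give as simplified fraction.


Total parts = 12 + 17 = 29
First part fraction = 12/29
Simplify: 12/29 = 12/29

12/29


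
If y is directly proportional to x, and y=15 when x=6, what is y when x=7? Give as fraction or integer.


Direct proportion: y = kx
Find k: k = 15/6 = 5/2
Compute y at x=7: y = 5/2 * 7
y = 35/2

35/2


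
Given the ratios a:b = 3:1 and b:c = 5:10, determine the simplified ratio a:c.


Given a:b = 3:1 and b:c = 5:10
Make b consistent. Multiply first ratio by 5: a:b = 15:5
Multiply second ratio by 1: b:c = 5:10
Now b = 5 in both, so a:b:c = 15:5:10
Therefore a:c = 15:10
Simplify by GCD: a:c = 3:2

3:2


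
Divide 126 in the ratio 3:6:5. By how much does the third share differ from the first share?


Total parts = 3 + 6 + 5 = 14
Value per part = 126 / 14 = 9
Shares: 3*9=27, 6*9=54, 5*9=45
Third share = 45, first share = 27
Difference = |45 - 27| = 18

18


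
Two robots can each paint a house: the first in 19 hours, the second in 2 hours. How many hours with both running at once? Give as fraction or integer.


Rate of A = 1/19 job per hour
Rate of B = 1/2 job per hour
Combined rate = 1/19 + 1/2
Find common denominator: (2 + 19)/(19*2) = 21/38
Combined rate = 21/38 job per hour
Time together = 1 / (21/38) = 38/21 hours

38/21


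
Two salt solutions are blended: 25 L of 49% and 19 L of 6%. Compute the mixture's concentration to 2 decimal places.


Solute in mixture 1 = 49% of 25 L = 25*49/100 = 49/4 L
Solute in mixture 2 = 6% of 19 L = 19*6/100 = 57/50 L
Total solute = 49/4 + 57/50 = 1339/100 L
Total volume = 25 + 19 = 44 L
Final concentration = 1339/100/44 * 100 = 30.43%

30.43


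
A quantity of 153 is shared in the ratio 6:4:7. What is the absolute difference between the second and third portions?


Total parts = 6 + 4 + 7 = 17
Value per part = 153 / 17 = 9
Shares: 6*9=54, 4*9=36, 7*9=63
Second share = 36, third share = 63
Difference = |36 - 63| = 27

27


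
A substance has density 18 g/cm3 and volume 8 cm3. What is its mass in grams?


Using mass = density * volume
Density = 18 g/cm3
Volume = 8 cm3
Mass = 18 * 8
= 144 g

144


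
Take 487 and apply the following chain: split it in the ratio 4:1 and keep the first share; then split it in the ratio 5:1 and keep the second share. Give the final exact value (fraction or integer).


Start with 487.
Step 1: Split 4:1, first share = 487 * 4/5 = 1948/5
Step 2: Split 5:1, second share = 1948/5 * 1/6 = 974/15
Final result = 974/15

974/15


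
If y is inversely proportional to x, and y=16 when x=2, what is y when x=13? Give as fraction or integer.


Inverse proportion: y = k/x
Find k: k = 2 * 16 = 32
Compute y at x=13: y = 32/13
y = 32/13

32/13


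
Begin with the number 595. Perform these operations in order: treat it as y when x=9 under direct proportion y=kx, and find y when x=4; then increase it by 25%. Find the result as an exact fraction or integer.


Start with 595.
Step 1: Direct prop: k = (595)/9; new y = k*4 = 595*4/9 = 2380/9
Step 2: Increase by 25%: 2380/9 * 125/100 = 2975/9
Final result = 2975/9

2975/9


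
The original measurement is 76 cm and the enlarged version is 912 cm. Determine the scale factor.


Original length = 76 cm
Scaled length = 912 cm
Scale factor = 912 / 76
= 12

12


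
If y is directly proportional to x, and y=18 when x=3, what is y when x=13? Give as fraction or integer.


Direct proportion: y = kx
Find k: k = 18/3 = 6
Compute y at x=13: y = 6 * 13
y = 78

78


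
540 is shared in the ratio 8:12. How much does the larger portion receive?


Total parts = 8 + 12 = 20
Value per part = 540 / 20 = 27
First share = 8 * 27 = 216
Second share = 12 * 27 = 324
Larger share = 324

324


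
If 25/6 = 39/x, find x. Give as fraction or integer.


Setting up: 25/6 = 39/x
Cross multiply: 25 * x = 6 * 39
25x = 234
x = 234/25
x = 234/25

234/25


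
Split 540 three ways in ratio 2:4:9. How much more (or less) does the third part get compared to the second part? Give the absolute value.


Total parts = 2 + 4 + 9 = 15
Value per part = 540 / 15 = 36
Shares: 2*36=72, 4*36=144, 9*36=324
Third share = 324, second share = 144
Difference = |324 - 144| = 180

180


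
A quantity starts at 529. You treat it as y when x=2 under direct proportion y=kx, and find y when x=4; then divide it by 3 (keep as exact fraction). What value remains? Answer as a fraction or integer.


Start with 529.
Step 1: Direct prop: k = (529)/2; new y = k*4 = 529*4/2 = 1058
Step 2: Divide by 3: 1058 / 3 = 1058/3
Final result = 1058/3

1058/3


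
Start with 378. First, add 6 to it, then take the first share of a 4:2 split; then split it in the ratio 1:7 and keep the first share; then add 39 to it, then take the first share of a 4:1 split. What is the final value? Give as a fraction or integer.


Start with 378.
Step 1: Add 6: 378+6=384; split 4:2 first = 384*4/6 = 256
Step 2: Split 1:7, first share = 256 * 1/8 = 32
Step 3: Add 39: 32+39=71; split 4:1 first = 71*4/5 = 284/5
Final result = 284/5

284/5


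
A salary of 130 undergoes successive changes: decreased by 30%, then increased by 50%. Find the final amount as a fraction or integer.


Start: 130
Step 1: decrease by 30% => multiply by 70/100
  130 * 70/100 = 91
Step 2: increase by 50% => multiply by 150/100
  91 * 150/100 = 273/2
Final value = 273/2

273/2


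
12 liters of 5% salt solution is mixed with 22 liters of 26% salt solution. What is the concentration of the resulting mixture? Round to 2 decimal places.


Solute in mixture 1 = 5% of 12 L = 12*5/100 = 3/5 L
Solute in mixture 2 = 26% of 22 L = 22*26/100 = 143/25 L
Total solute = 3/5 + 143/25 = 158/25 L
Total volume = 12 + 22 = 34 L
Final concentration = 158/25/34 * 100 = 18.59%

18.59


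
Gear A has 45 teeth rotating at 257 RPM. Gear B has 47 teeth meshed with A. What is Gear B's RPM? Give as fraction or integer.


Gear ratio: teeth_A * RPM_A = teeth_B * RPM_B
45 * 257 = 47 * RPM_B
11565 = 47 * RPM_B
RPM_B = 11565 / 47
RPM_B = 11565/47

11565/47


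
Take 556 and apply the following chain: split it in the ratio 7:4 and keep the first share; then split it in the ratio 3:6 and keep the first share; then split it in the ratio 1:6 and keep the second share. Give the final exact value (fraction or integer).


Start with 556.
Step 1: Split 7:4, first share = 556 * 7/11 = 3892/11
Step 2: Split 3:6, first share = 3892/11 * 3/9 = 3892/33
Step 3: Split 1:6, second share = 3892/33 * 6/7 = 1112/11
Final result = 1112/11

1112/11


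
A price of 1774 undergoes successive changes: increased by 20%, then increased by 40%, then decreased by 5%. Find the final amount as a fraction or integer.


Start: 1774
Step 1: increase by 20% => multiply by 120/100
  1774 * 120/100 = 10644/5
Step 2: increase by 40% => multiply by 140/100
  10644/5 * 140/100 = 74508/25
Step 3: decrease by 5% => multiply by 95/100
  74508/25 * 95/100 = 353913/125
Final value = 353913/125

353913/125


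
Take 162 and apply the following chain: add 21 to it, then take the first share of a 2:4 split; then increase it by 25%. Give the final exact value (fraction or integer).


Start with 162.
Step 1: Add 21: 162+21=183; split 2:4 first = 183*2/6 = 61
Step 2: Increase by 25%: 61 * 125/100 = 305/4
Final result = 305/4

305/4


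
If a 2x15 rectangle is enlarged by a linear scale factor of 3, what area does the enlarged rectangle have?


Original dimensions: 2 x 15
Enlargement factor = 3
New width = 2 * 3 = 6
New height = 15 * 3 = 45
New area = 6 * 45 = 270

270


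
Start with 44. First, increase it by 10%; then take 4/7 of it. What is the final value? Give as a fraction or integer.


Start with 44.
Step 1: Increase by 10%: 44 * 110/100 = 242/5
Step 2: Take 4/7: 242/5 * 4/7 = 968/35
Final result = 968/35

968/35


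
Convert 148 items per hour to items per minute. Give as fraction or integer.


Converting from per hour to per minute
Rate = 148 items per hour
Divide by 60: 148/60
= 37/15 items per minute

37/15


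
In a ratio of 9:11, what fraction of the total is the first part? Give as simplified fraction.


Total parts = 9 + 11 = 20
First part fraction = 9/20
Simplify: 9/20 = 9/20

9/20


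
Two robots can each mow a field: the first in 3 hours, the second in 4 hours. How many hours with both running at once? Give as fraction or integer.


Rate of A = 1/3 job per hour
Rate of B = 1/4 job per hour
Combined rate = 1/3 + 1/4
Find common denominator: (4 + 3)/(3*4) = 7/12
Combined rate = 7/12 job per hour
Time together = 1 / (7/12) = 12/7 hours

12/7


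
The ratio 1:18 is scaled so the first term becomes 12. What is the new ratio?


Original ratio: 1:18
First term target: 12
Scale factor = 12 / 1 = 12
Multiply second term: 18 * 12 = 216
Equivalent ratio = 12:216

12:216


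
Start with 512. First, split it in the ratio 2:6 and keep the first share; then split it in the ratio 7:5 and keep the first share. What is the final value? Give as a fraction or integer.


Start with 512.
Step 1: Split 2:6, first share = 512 * 2/8 = 128
Step 2: Split 7:5, first share = 128 * 7/12 = 224/3
Final result = 224/3

224/3


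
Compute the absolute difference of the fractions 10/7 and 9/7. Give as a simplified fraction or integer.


Simplify: 10/7 = 10/7 and 9/7 = 9/7
Find common denominator: LCD = 7
Convert: 10/7 and 9/7
Difference = |10 - 9|/7 = 1/7
Simplified = 1/7

1/7


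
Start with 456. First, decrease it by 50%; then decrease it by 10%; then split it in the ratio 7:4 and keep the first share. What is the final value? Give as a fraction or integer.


Start with 456.
Step 1: Decrease by 50%: 456 * 50/100 = 228
Step 2: Decrease by 10%: 228 * 90/100 = 1026/5
Step 3: Split 7:4, first share = 1026/5 * 7/11 = 7182/55
Final result = 7182/55

7182/55


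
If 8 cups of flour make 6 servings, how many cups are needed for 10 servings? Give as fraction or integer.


Original: 8 cups for 6 servings
Target servings = 10
Scaling factor = 10/6
New amount = 8 * 10/6
= 80/6
= 40/3 cups

40/3


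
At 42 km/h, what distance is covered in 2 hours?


Using distance = speed * time
Speed = 42 km/h
Time = 2 hours
Distance = 42 * 2
= 84 km

84


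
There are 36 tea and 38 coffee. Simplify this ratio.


Find GCD(36, 38)
GCD = 2
Divide both by 2: 36/2 = 18, 38/2 = 19
Simplified ratio = 18:19

18:19


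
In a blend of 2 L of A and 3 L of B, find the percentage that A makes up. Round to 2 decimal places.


Volume of A = 2 L
Volume of B = 3 L
Total volume = 2 + 3 = 5 L
Percentage of A = (2/5) * 100
= 40.00%

40.00


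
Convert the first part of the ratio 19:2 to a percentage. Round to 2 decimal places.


Total parts = 19 + 2 = 21
First part fraction = 19/21
Percentage = (19/21) * 100
= 0.904762 * 100
= 90.48%

90.48


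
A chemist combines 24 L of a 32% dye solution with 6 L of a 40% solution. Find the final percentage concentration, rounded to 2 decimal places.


Solute in mixture 1 = 32% of 24 L = 24*32/100 = 192/25 L
Solute in mixture 2 = 40% of 6 L = 6*40/100 = 12/5 L
Total solute = 192/25 + 12/5 = 252/25 L
Total volume = 24 + 6 = 30 L
Final concentration = 252/25/30 * 100 = 33.60%

33.60


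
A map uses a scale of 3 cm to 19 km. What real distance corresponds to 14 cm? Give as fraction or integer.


Map scale: 3 cm = 19 km
Measured distance on map = 14 cm
Set up proportion: 14 * 19 / 3
= 266 / 3
= 266/3 km

266/3


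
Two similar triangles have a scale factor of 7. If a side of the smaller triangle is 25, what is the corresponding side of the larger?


Similar triangles have proportional sides
Scale factor = 7
Smaller side = 25
Corresponding larger side = 25 * 7
= 175

175


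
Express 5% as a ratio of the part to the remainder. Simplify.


Part = 5%, Remainder = 95%
Ratio = 5:95
GCD(5, 95) = 5
Simplify: 1:19 = 1:19

1:19


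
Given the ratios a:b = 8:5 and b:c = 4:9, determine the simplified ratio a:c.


Given a:b = 8:5 and b:c = 4:9
Make b consistent. Multiply first ratio by 4: a:b = 32:20
Multiply second ratio by 5: b:c = 20:45
Now b = 20 in both, so a:b:c = 32:20:45
Therefore a:c = 32:45
Simplify by GCD: a:c = 32:45

32:45


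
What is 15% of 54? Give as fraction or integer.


Compute 15% of 54
Convert percentage: 15% = 15/100
Multiply: 54 * 15/100
= 810/100
= 81/10

81/10


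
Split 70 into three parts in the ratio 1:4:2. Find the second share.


Ratio = 1:4:2
Total parts = 1 + 4 + 2 = 7
Value per part = 70 / 7 = 10
First share = 1 * 10 = 10
Middle share = 4 * 10 = 40
Third share = 2 * 10 = 20

40


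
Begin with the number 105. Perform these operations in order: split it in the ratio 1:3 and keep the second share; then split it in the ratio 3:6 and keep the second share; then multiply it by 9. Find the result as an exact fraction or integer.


Start with 105.
Step 1: Split 1:3, second share = 105 * 3/4 = 315/4
Step 2: Split 3:6, second share = 315/4 * 6/9 = 105/2
Step 3: Multiply by 9: 105/2 * 9 = 945/2
Final result = 945/2

945/2


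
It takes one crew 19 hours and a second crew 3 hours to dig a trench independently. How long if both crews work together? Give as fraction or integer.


Rate of A = 1/19 job per hour
Rate of B = 1/3 job per hour
Combined rate = 1/19 + 1/3
Find common denominator: (3 + 19)/(19*3) = 22/57
Combined rate = 22/57 job per hour
Time together = 1 / (22/57) = 57/22 hours

57/22


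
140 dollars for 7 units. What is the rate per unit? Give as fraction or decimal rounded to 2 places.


Total dollars = 140
Number of units = 7
Unit rate = 140 / 7
= 20 dollars per unit

20


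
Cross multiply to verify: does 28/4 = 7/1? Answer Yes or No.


Cross multiply to check 28/4 = 7/1
Left cross product: 28 * 1 = 28
Right cross product: 4 * 7 = 28
28 = 28
Equal, so proportions match => Yes

Yes


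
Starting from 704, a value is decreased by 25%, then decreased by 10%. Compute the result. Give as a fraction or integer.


Start: 704
Step 1: decrease by 25% => multiply by 75/100
  704 * 75/100 = 528
Step 2: decrease by 10% => multiply by 90/100
  528 * 90/100 = 2376/5
Final value = 2376/5

2376/5


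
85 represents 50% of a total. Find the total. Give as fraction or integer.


Given: 85 is 50% of the whole
Set up: 85 = 50/100 * whole
whole = 85 * 100 / 50
whole = 8500 / 50
whole = 170

170


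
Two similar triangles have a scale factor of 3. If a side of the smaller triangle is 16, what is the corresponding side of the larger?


Similar triangles have proportional sides
Scale factor = 3
Smaller side = 16
Corresponding larger side = 16 * 3
= 48

48


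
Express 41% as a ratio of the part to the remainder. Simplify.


Part = 41%, Remainder = 59%
Ratio = 41:59
GCD(41, 59) = 1
Simplify: 41:59 = 41:59

41:59


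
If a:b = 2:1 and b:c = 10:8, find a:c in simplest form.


Given a:b = 2:1 and b:c = 10:8
Make b consistent. Multiply first ratio by 10: a:b = 20:10
Multiply second ratio by 1: b:c = 10:8
Now b = 10 in both, so a:b:c = 20:10:8
Therefore a:c = 20:8
Simplify by GCD: a:c = 5:2

5:2


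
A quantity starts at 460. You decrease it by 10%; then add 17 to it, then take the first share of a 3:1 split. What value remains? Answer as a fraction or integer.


Start with 460.
Step 1: Decrease by 10%: 460 * 90/100 = 414
Step 2: Add 17: 414+17=431; split 3:1 first = 431*3/4 = 1293/4
Final result = 1293/4

1293/4


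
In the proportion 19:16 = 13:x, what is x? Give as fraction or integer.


Setting up: 19/16 = 13/x
Cross multiply: 19 * x = 16 * 13
19x = 208
x = 208/19
x = 208/19

208/19


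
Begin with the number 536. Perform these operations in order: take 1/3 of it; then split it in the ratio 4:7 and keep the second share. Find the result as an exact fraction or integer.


Start with 536.
Step 1: Take 1/3: 536 * 1/3 = 536/3
Step 2: Split 4:7, second share = 536/3 * 7/11 = 3752/33
Final result = 3752/33

3752/33


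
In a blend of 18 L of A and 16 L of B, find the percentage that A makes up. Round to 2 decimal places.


Volume of A = 18 L
Volume of B = 16 L
Total volume = 18 + 16 = 34 L
Percentage of A = (18/34) * 100
= 52.94%

52.94


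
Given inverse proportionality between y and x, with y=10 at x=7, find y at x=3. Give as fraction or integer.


Inverse proportion: y = k/x
Find k: k = 7 * 10 = 70
Compute y at x=3: y = 70/3
y = 70/3

70/3


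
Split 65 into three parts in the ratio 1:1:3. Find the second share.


Ratio = 1:1:3
Total parts = 1 + 1 + 3 = 5
Value per part = 65 / 5 = 13
First share = 1 * 13 = 13
Middle share = 1 * 13 = 13
Third share = 3 * 13 = 39

13


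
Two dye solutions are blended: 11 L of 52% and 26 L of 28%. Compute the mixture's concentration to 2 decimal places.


Solute in mixture 1 = 52% of 11 L = 11*52/100 = 143/25 L
Solute in mixture 2 = 28% of 26 L = 26*28/100 = 182/25 L
Total solute = 143/25 + 182/25 = 13 L
Total volume = 11 + 26 = 37 L
Final concentration = 13/37 * 100 = 35.14%

35.14


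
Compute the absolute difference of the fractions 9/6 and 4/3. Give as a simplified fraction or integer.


Simplify: 9/6 = 3/2 and 4/3 = 4/3
Find common denominator: LCD = 6
Convert: 9/6 and 8/6
Difference = |9 - 8|/6 = 1/6
Simplified = 1/6

1/6


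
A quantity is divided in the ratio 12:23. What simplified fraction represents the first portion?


Total parts = 12 + 23 = 35
First part fraction = 12/35
Simplify: 12/35 = 12/35

12/35


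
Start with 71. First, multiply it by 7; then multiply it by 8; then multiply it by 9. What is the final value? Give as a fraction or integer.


Start with 71.
Step 1: Multiply by 7: 71 * 7 = 497
Step 2: Multiply by 8: 497 * 8 = 3976
Step 3: Multiply by 9: 3976 * 9 = 35784
Final result = 35784

35784


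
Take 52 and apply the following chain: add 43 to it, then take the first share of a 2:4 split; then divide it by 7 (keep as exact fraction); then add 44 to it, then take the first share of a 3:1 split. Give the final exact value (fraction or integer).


Start with 52.
Step 1: Add 43: 52+43=95; split 2:4 first = 95*2/6 = 95/3
Step 2: Divide by 7: 95/3 / 7 = 95/21
Step 3: Add 44: 95/21+44=1019/21; split 3:1 first = 1019/21*3/4 = 1019/28
Final result = 1019/28

1019/28


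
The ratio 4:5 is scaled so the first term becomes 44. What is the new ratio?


Original ratio: 4:5
First term target: 44
Scale factor = 44 / 4 = 11
Multiply second term: 5 * 11 = 55
Equivalent ratio = 44:55

44:55


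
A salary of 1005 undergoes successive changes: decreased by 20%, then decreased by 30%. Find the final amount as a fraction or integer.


Start: 1005
Step 1: decrease by 20% => multiply by 80/100
  1005 * 80/100 = 804
Step 2: decrease by 30% => multiply by 70/100
  804 * 70/100 = 2814/5
Final value = 2814/5

2814/5


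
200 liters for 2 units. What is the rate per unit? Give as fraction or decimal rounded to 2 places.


Total liters = 200
Number of units = 2
Unit rate = 200 / 2
= 100 liters per unit

100


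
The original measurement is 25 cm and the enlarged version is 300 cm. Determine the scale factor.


Original length = 25 cm
Scaled length = 300 cm
Scale factor = 300 / 25
= 12

12


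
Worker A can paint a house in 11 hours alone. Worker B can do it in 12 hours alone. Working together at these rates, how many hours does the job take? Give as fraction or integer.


Rate of A = 1/11 job per hour
Rate of B = 1/12 job per hour
Combined rate = 1/11 + 1/12
Find common denominator: (12 + 11)/(11*12) = 23/132
Combined rate = 23/132 job per hour
Time together = 1 / (23/132) = 132/23 hours

132/23


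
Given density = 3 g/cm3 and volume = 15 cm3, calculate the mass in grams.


Using mass = density * volume
Density = 3 g/cm3
Volume = 15 cm3
Mass = 3 * 15
= 45 g

45


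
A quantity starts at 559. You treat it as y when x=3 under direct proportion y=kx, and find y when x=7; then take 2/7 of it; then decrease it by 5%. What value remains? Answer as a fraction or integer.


Start with 559.
Step 1: Direct prop: k = (559)/3; new y = k*7 = 559*7/3 = 3913/3
Step 2: Take 2/7: 3913/3 * 2/7 = 1118/3
Step 3: Decrease by 5%: 1118/3 * 95/100 = 10621/30
Final result = 10621/30

10621/30


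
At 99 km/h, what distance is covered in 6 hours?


Using distance = speed * time
Speed = 99 km/h
Time = 6 hours
Distance = 99 * 6
= 594 km

594


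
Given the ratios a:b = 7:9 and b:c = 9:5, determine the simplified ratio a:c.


Given a:b = 7:9 and b:c = 9:5
Make b consistent. Multiply first ratio by 9: a:b = 63:81
Multiply second ratio by 9: b:c = 81:45
Now b = 81 in both, so a:b:c = 63:81:45
Therefore a:c = 63:45
Simplify by GCD: a:c = 7:5

7:5


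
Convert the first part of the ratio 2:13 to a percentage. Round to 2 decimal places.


Total parts = 2 + 13 = 15
First part fraction = 2/15
Percentage = (2/15) * 100
= 0.133333 * 100
= 13.33%

13.33


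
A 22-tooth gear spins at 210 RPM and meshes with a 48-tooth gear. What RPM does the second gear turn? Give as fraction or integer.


Gear ratio: teeth_A * RPM_A = teeth_B * RPM_B
22 * 210 = 48 * RPM_B
4620 = 48 * RPM_B
RPM_B = 4620 / 48
RPM_B = 385/4

385/4


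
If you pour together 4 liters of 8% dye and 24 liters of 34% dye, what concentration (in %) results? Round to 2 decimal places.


Solute in mixture 1 = 8% of 4 L = 4*8/100 = 8/25 L
Solute in mixture 2 = 34% of 24 L = 24*34/100 = 204/25 L
Total solute = 8/25 + 204/25 = 212/25 L
Total volume = 4 + 24 = 28 L
Final concentration = 212/25/28 * 100 = 30.29%

30.29


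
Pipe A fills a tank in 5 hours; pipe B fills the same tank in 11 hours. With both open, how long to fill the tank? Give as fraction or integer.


Rate of A = 1/5 job per hour
Rate of B = 1/11 job per hour
Combined rate = 1/5 + 1/11
Find common denominator: (11 + 5)/(5*11) = 16/55
Combined rate = 16/55 job per hour
Time together = 1 / (16/55) = 55/16 hours

55/16


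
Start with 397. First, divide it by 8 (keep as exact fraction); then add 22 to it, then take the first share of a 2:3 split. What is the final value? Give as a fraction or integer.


Start with 397.
Step 1: Divide by 8: 397 / 8 = 397/8
Step 2: Add 22: 397/8+22=573/8; split 2:3 first = 573/8*2/5 = 573/20
Final result = 573/20

573/20


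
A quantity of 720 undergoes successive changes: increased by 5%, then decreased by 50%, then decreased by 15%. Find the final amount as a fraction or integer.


Start: 720
Step 1: increase by 5% => multiply by 105/100
  720 * 105/100 = 756
Step 2: decrease by 50% => multiply by 50/100
  756 * 50/100 = 378
Step 3: decrease by 15% => multiply by 85/100
  378 * 85/100 = 3213/10
Final value = 3213/10

3213/10


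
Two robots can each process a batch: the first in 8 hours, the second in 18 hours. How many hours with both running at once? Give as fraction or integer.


Rate of A = 1/8 job per hour
Rate of B = 1/18 job per hour
Combined rate = 1/8 + 1/18
Find common denominator: (18 + 8)/(8*18) = 26/144
Combined rate = 13/72 job per hour
Time together = 1 / (13/72) = 72/13 hours

72/13


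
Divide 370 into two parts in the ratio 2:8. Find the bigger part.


Total parts = 2 + 8 = 10
Value per part = 370 / 10 = 37
First share = 2 * 37 = 74
Second share = 8 * 37 = 296
Larger share = 296

296


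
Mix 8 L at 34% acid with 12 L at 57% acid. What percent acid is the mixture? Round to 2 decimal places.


Solute in mixture 1 = 34% of 8 L = 8*34/100 = 68/25 L
Solute in mixture 2 = 57% of 12 L = 12*57/100 = 171/25 L
Total solute = 68/25 + 171/25 = 239/25 L
Total volume = 8 + 12 = 20 L
Final concentration = 239/25/20 * 100 = 47.80%

47.80


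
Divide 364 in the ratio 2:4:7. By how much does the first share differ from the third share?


Total parts = 2 + 4 + 7 = 13
Value per part = 364 / 13 = 28
Shares: 2*28=56, 4*28=112, 7*28=196
First share = 56, third share = 196
Difference = |56 - 196| = 140

140


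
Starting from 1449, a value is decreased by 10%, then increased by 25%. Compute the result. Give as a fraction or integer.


Start: 1449
Step 1: decrease by 10% => multiply by 90/100
  1449 * 90/100 = 13041/10
Step 2: increase by 25% => multiply by 125/100
  13041/10 * 125/100 = 13041/8
Final value = 13041/8

13041/8


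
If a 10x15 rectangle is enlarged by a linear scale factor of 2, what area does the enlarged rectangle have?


Original dimensions: 10 x 15
Enlargement factor = 2
New width = 10 * 2 = 20
New height = 15 * 2 = 30
New area = 20 * 30 = 600

600


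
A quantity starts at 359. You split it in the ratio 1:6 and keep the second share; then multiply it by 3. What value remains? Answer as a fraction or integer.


Start with 359.
Step 1: Split 1:6, second share = 359 * 6/7 = 2154/7
Step 2: Multiply by 3: 2154/7 * 3 = 6462/7
Final result = 6462/7

6462/7


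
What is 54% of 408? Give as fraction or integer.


Compute 54% of 408
Convert percentage: 54% = 54/100
Multiply: 408 * 54/100
= 22032/100
= 5508/25

5508/25


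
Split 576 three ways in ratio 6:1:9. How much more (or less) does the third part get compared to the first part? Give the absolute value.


Total parts = 6 + 1 + 9 = 16
Value per part = 576 / 16 = 36
Shares: 6*36=216, 1*36=36, 9*36=324
Third share = 324, first share = 216
Difference = |324 - 216| = 108

108


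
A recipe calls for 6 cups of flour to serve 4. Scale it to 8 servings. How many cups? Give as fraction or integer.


Original: 6 cups for 4 servings
Target servings = 8
Scaling factor = 8/4
New amount = 6 * 8/4
= 48/4
= 12 cups

12


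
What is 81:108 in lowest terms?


Find GCD(81, 108)
GCD = 27
Divide both by 27: 81/27 = 3, 108/27 = 4
Simplified ratio = 3:4

3:4


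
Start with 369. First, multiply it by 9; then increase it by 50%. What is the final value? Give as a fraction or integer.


Start with 369.
Step 1: Multiply by 9: 369 * 9 = 3321
Step 2: Increase by 50%: 3321 * 150/100 = 9963/2
Final result = 9963/2

9963/2


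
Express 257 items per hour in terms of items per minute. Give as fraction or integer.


Converting from per hour to per minute
Rate = 257 items per hour
Divide by 60: 257/60
= 257/60 items per minute

257/60


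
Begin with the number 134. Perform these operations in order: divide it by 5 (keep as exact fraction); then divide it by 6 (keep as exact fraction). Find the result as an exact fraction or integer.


Start with 134.
Step 1: Divide by 5: 134 / 5 = 134/5
Step 2: Divide by 6: 134/5 / 6 = 67/15
Final result = 67/15

67/15


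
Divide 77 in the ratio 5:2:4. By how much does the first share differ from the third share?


Total parts = 5 + 2 + 4 = 11
Value per part = 77 / 11 = 7
Shares: 5*7=35, 2*7=14, 4*7=28
First share = 35, third share = 28
Difference = |35 - 28| = 7

7


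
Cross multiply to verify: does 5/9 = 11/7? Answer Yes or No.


Cross multiply to check 5/9 = 11/7
Left cross product: 5 * 7 = 35
Right cross product: 9 * 11 = 99
35 != 99
Not equal, so proportions differ => No

No


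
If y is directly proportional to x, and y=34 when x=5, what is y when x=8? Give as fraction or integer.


Direct proportion: y = kx
Find k: k = 34/5 = 34/5
Compute y at x=8: y = 34/5 * 8
y = 272/5

272/5


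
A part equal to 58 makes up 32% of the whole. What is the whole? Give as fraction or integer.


Given: 58 is 32% of the whole
Set up: 58 = 32/100 * whole
whole = 58 * 100 / 32
whole = 5800 / 32
whole = 725/4

725/4


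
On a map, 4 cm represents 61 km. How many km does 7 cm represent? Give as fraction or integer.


Map scale: 4 cm = 61 km
Measured distance on map = 7 cm
Set up proportion: 7 * 61 / 4
= 427 / 4
= 427/4 km

427/4


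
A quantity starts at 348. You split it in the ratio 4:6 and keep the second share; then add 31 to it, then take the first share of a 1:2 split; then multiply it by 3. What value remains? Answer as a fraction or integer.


Start with 348.
Step 1: Split 4:6, second share = 348 * 6/10 = 1044/5
Step 2: Add 31: 1044/5+31=1199/5; split 1:2 first = 1199/5*1/3 = 1199/15
Step 3: Multiply by 3: 1199/15 * 3 = 1199/5
Final result = 1199/5

1199/5


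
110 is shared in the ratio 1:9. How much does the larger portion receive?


Total parts = 1 + 9 = 10
Value per part = 110 / 10 = 11
First share = 1 * 11 = 11
Second share = 9 * 11 = 99
Larger share = 99

99


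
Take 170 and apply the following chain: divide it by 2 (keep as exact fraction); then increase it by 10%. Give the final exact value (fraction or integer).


Start with 170.
Step 1: Divide by 2: 170 / 2 = 85
Step 2: Increase by 10%: 85 * 110/100 = 187/2
Final result = 187/2

187/2


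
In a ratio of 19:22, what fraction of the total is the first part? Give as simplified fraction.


Total parts = 19 + 22 = 41
First part fraction = 19/41
Simplify: 19/41 = 19/41

19/41


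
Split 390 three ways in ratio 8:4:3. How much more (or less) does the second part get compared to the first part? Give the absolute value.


Total parts = 8 + 4 + 3 = 15
Value per part = 390 / 15 = 26
Shares: 8*26=208, 4*26=104, 3*26=78
Second share = 104, first share = 208
Difference = |104 - 208| = 104

104


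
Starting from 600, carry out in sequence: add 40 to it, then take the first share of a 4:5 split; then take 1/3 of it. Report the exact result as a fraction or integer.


Start with 600.
Step 1: Add 40: 600+40=640; split 4:5 first = 640*4/9 = 2560/9
Step 2: Take 1/3: 2560/9 * 1/3 = 2560/27
Final result = 2560/27

2560/27


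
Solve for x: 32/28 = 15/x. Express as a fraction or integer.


Setting up: 32/28 = 15/x
Cross multiply: 32 * x = 28 * 15
32x = 420
x = 420/32
x = 105/8

105/8


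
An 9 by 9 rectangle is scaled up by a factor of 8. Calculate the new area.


Original dimensions: 9 x 9
Enlargement factor = 8
New width = 9 * 8 = 72
New height = 9 * 8 = 72
New area = 72 * 72 = 5184

5184


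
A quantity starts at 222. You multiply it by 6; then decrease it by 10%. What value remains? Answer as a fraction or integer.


Start with 222.
Step 1: Multiply by 6: 222 * 6 = 1332
Step 2: Decrease by 10%: 1332 * 90/100 = 5994/5
Final result = 5994/5

5994/5


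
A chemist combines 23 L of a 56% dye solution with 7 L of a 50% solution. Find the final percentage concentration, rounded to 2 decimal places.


Solute in mixture 1 = 56% of 23 L = 23*56/100 = 322/25 L
Solute in mixture 2 = 50% of 7 L = 7*50/100 = 7/2 L
Total solute = 322/25 + 7/2 = 819/50 L
Total volume = 23 + 7 = 30 L
Final concentration = 819/50/30 * 100 = 54.60%

54.60


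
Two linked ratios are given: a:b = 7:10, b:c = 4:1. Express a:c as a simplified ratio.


Given a:b = 7:10 and b:c = 4:1
Make b consistent. Multiply first ratio by 4: a:b = 28:40
Multiply second ratio by 10: b:c = 40:10
Now b = 40 in both, so a:b:c = 28:40:10
Therefore a:c = 28:10
Simplify by GCD: a:c = 14:5

14:5


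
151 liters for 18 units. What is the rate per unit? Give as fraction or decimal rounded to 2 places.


Total liters = 151
Number of units = 18
Unit rate = 151 / 18
= 8.39 liters per unit

8.39


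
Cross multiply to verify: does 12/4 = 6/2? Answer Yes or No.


Cross multiply to check 12/4 = 6/2
Left cross product: 12 * 2 = 24
Right cross product: 4 * 6 = 24
24 = 24
Equal, so proportions match => Yes

Yes


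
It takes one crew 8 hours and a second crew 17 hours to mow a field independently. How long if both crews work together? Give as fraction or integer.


Rate of A = 1/8 job per hour
Rate of B = 1/17 job per hour
Combined rate = 1/8 + 1/17
Find common denominator: (17 + 8)/(8*17) = 25/136
Combined rate = 25/136 job per hour
Time together = 1 / (25/136) = 136/25 hours

136/25


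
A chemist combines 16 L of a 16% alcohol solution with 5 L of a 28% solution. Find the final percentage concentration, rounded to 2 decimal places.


Solute in mixture 1 = 16% of 16 L = 16*16/100 = 64/25 L
Solute in mixture 2 = 28% of 5 L = 5*28/100 = 7/5 L
Total solute = 64/25 + 7/5 = 99/25 L
Total volume = 16 + 5 = 21 L
Final concentration = 99/25/21 * 100 = 18.86%

18.86


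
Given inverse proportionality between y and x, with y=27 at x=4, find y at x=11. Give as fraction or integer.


Inverse proportion: y = k/x
Find k: k = 4 * 27 = 108
Compute y at x=11: y = 108/11
y = 108/11

108/11


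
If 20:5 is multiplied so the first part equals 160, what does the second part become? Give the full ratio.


Original ratio: 20:5
First term target: 160
Scale factor = 160 / 20 = 8
Multiply second term: 5 * 8 = 40
Equivalent ratio = 160:40

160:40


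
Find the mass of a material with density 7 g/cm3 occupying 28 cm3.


Using mass = density * volume
Density = 7 g/cm3
Volume = 28 cm3
Mass = 7 * 28
= 196 g

196


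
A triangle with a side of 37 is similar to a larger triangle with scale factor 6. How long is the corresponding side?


Similar triangles have proportional sides
Scale factor = 6
Smaller side = 37
Corresponding larger side = 37 * 6
= 222

222


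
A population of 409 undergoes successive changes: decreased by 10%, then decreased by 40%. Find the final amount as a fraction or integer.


Start: 409
Step 1: decrease by 10% => multiply by 90/100
  409 * 90/100 = 3681/10
Step 2: decrease by 40% => multiply by 60/100
  3681/10 * 60/100 = 11043/50
Final value = 11043/50

11043/50


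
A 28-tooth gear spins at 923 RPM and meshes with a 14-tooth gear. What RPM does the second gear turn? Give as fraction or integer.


Gear ratio: teeth_A * RPM_A = teeth_B * RPM_B
28 * 923 = 14 * RPM_B
25844 = 14 * RPM_B
RPM_B = 25844 / 14
RPM_B = 1846

1846


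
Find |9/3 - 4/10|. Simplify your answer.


Simplify: 9/3 = 3 and 4/10 = 2/5
Find common denominator: LCD = 5
Convert: 15/5 and 2/5
Difference = |15 - 2|/5 = 13/5
Simplified = 13/5

13/5


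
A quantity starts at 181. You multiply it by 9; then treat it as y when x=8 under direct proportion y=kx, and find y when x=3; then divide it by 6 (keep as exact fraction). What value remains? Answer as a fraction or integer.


Start with 181.
Step 1: Multiply by 9: 181 * 9 = 1629
Step 2: Direct prop: k = (1629)/8; new y = k*3 = 1629*3/8 = 4887/8
Step 3: Divide by 6: 4887/8 / 6 = 1629/16
Final result = 1629/16

1629/16


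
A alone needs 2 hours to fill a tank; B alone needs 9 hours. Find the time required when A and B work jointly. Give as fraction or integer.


Rate of A = 1/2 job per hour
Rate of B = 1/9 job per hour
Combined rate = 1/2 + 1/9
Find common denominator: (9 + 2)/(2*9) = 11/18
Combined rate = 11/18 job per hour
Time together = 1 / (11/18) = 18/11 hours

18/11


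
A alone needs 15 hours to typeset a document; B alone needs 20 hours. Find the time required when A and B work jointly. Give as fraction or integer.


Rate of A = 1/15 job per hour
Rate of B = 1/20 job per hour
Combined rate = 1/15 + 1/20
Find common denominator: (20 + 15)/(15*20) = 35/300
Combined rate = 7/60 job per hour
Time together = 1 / (7/60) = 60/7 hours

60/7


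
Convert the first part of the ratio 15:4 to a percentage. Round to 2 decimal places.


Total parts = 15 + 4 = 19
First part fraction = 15/19
Percentage = (15/19) * 100
= 0.789474 * 100
= 78.95%

78.95


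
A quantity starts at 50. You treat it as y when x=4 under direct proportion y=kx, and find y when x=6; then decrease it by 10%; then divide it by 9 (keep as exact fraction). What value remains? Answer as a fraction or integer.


Start with 50.
Step 1: Direct prop: k = (50)/4; new y = k*6 = 50*6/4 = 75
Step 2: Decrease by 10%: 75 * 90/100 = 135/2
Step 3: Divide by 9: 135/2 / 9 = 15/2
Final result = 15/2

15/2


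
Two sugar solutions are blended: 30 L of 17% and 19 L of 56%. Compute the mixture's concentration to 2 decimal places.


Solute in mixture 1 = 17% of 30 L = 30*17/100 = 51/10 L
Solute in mixture 2 = 56% of 19 L = 19*56/100 = 266/25 L
Total solute = 51/10 + 266/25 = 787/50 L
Total volume = 30 + 19 = 49 L
Final concentration = 787/50/49 * 100 = 32.12%

32.12


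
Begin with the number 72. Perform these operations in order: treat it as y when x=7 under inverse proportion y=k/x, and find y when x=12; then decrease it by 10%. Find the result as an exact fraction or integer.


Start with 72.
Step 1: Inverse prop: k = (72)*7; new y = k/12 = 72*7/12 = 42
Step 2: Decrease by 10%: 42 * 90/100 = 189/5
Final result = 189/5

189/5


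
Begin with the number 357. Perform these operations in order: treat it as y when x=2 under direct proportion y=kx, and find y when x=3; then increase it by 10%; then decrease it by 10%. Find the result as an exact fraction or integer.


Start with 357.
Step 1: Direct prop: k = (357)/2; new y = k*3 = 357*3/2 = 1071/2
Step 2: Increase by 10%: 1071/2 * 110/100 = 11781/20
Step 3: Decrease by 10%: 11781/20 * 90/100 = 106029/200
Final result = 106029/200

106029/200


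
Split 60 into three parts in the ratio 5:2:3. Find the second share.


Ratio = 5:2:3
Total parts = 5 + 2 + 3 = 10
Value per part = 60 / 10 = 6
First share = 5 * 6 = 30
Middle share = 2 * 6 = 12
Third share = 3 * 6 = 18

12


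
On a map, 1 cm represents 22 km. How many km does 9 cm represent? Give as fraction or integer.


Map scale: 1 cm = 22 km
Measured distance on map = 9 cm
Set up proportion: 9 * 22 / 1
= 198 / 1
= 198 km

198


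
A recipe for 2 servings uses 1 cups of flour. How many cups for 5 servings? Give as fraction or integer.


Original: 1 cups for 2 servings
Target servings = 5
Scaling factor = 5/2
New amount = 1 * 5/2
= 5/2
= 5/2 cups

5/2


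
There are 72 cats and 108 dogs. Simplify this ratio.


Find GCD(72, 108)
GCD = 36
Divide both by 36: 72/36 = 2, 108/36 = 3
Simplified ratio = 2:3

2:3


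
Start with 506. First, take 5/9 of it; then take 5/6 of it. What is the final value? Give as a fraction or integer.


Start with 506.
Step 1: Take 5/9: 506 * 5/9 = 2530/9
Step 2: Take 5/6: 2530/9 * 5/6 = 6325/27
Final result = 6325/27

6325/27


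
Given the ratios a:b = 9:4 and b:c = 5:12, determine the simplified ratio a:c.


Given a:b = 9:4 and b:c = 5:12
Make b consistent. Multiply first ratio by 5: a:b = 45:20
Multiply second ratio by 4: b:c = 20:48
Now b = 20 in both, so a:b:c = 45:20:48
Therefore a:c = 45:48
Simplify by GCD: a:c = 15:16

15:16


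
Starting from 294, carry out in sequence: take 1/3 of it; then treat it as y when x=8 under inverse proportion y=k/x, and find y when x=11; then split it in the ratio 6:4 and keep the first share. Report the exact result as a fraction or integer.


Start with 294.
Step 1: Take 1/3: 294 * 1/3 = 98
Step 2: Inverse prop: k = (98)*8; new y = k/11 = 98*8/11 = 784/11
Step 3: Split 6:4, first share = 784/11 * 6/10 = 2352/55
Final result = 2352/55

2352/55
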